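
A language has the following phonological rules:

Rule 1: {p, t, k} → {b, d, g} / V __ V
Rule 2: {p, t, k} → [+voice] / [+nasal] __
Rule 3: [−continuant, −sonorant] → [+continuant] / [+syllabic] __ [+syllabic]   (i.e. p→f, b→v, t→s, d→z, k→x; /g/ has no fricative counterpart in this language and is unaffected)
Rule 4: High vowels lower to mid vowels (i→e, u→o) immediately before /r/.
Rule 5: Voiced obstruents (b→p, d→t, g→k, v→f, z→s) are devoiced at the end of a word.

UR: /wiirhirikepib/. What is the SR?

wierherigevip

Rule 1 (intervocalic voicing): /k/ is a voiceless stop between vowels /i/ and /e/, so it voices to [g]. /p/ is a voiceless stop between vowels /e/ and /i/, so it voices to [b]. /wiirhirikepib/ → wiirhirigebib.
Rule 2 (post-nasal voicing): no segment meets the environment; /wiirhirigebib/ is unchanged.
Rule 3 (intervocalic spirantization): /b/ is a stop between vowels /e/ and /i/, so it spirantizes to the fricative [v]. /wiirhirigebib/ → wiirhirigevib.
Rule 4 (pre-rhotic lowering): /i/ is a high vowel immediately before /r/, so it lowers to [e]. /i/ is a high vowel immediately before /r/, so it lowers to [e]. /wiirhirigevib/ → wierherigevib.
Rule 5 (final devoicing): /b/ is a voiced obstruent in word-final position, so it devoices to [p]. /wierherigevib/ → wierherigevip.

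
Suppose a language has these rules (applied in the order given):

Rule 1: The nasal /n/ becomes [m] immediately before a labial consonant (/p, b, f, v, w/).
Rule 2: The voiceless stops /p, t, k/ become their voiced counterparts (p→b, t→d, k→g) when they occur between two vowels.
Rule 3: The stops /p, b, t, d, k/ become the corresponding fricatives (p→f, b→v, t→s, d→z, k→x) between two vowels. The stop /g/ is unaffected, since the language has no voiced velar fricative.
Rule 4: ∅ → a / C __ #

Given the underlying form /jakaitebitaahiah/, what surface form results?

Rule 1 (nasal place assimilation): no segment meets the environment; /jakaitebitaahiah/ is unchanged.
Rule 2 (intervocalic voicing): /k/ is a voiceless stop between vowels /a/ and /a/, so it voices to [g]. /t/ is a voiceless stop between vowels /i/ and /e/, so it voices to [d]. /t/ is a voiceless stop between vowels /i/ and /a/, so it voices to [d]. /jakaitebitaahiah/ → jagaidebidaahiah.
Rule 3 (intervocalic spirantization): /d/ is a stop between vowels /i/ and /e/, so it spirantizes to the fricative [z]. /b/ is a stop between vowels /e/ and /i/, so it spirantizes to the fricative [v]. /d/ is a stop between vowels /i/ and /a/, so it spirantizes to the fricative [z]. /jagaidebidaahiah/ → jagaizevizaahiah.
Rule 4 (final a-epenthesis): the form ends in the consonant /h/, so [a] is inserted word-finally. /jagaizevizaahiah/ → jagaizevizaahiaha.

jagaizevizaahiaha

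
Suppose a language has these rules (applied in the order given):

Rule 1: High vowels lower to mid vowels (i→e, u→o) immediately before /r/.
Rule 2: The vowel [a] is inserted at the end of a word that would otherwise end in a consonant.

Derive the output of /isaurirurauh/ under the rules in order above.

Rule 1 (pre-rhotic lowering): /u/ is a high vowel immediately before /r/, so it lowers to [o]. /i/ is a high vowel immediately before /r/, so it lowers to [e]. /u/ is a high vowel immediately before /r/, so it lowers to [o]. /isaurirurauh/ → isaorerorauh.
Rule 2 (final a-epenthesis): the form ends in the consonant /h/, so [a] is inserted word-finally. /isaorerorauh/ → isaorerorauha.

isaorerorauha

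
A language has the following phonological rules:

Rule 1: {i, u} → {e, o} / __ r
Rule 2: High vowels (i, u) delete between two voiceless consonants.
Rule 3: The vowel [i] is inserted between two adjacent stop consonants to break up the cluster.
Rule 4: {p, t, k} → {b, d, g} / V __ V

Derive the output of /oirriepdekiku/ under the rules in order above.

Rule 1 (pre-rhotic lowering): /i/ is a high vowel immediately before /r/, so it lowers to [e]. /oirriepdekiku/ → oerriepdekiku.
Rule 2 (high vowel syncope): /i/ is a high vowel flanked by voiceless consonants /k/ and /k/, so it deletes. /oerriepdekiku/ → oerriepdekku.
Rule 3 (stop-cluster i-epenthesis): /p/ and /d/ form a stop–stop cluster, so [i] is inserted between them. /k/ and /k/ form a stop–stop cluster, so [i] is inserted between them. /oerriepdekku/ → oerriepidekiku.
Rule 4 (intervocalic voicing): /p/ is a voiceless stop between vowels /e/ and /i/, so it voices to [b]. /k/ is a voiceless stop between vowels /e/ and /i/, so it voices to [g]. /k/ is a voiceless stop between vowels /i/ and /u/, so it voices to [g]. /oerriepidekiku/ → oerriebidegigu.

oerriebidegigu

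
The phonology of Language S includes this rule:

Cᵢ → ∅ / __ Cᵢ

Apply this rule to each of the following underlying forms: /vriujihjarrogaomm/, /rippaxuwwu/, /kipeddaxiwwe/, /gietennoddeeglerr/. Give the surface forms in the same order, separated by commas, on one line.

/vriujihjarrogaomm/: /rr/ is a geminate; the first /r/ deletes. /mm/ is a geminate; the first /m/ deletes. → [vriujihjarogaom].
/rippaxuwwu/: /pp/ is a geminate; the first /p/ deletes. /ww/ is a geminate; the first /w/ deletes. → [ripaxuwu].
/kipeddaxiwwe/: /dd/ is a geminate; the first /d/ deletes. /ww/ is a geminate; the first /w/ deletes. → [kipedaxiwe].
/gietennoddeeglerr/: /nn/ is a geminate; the first /n/ deletes. /dd/ is a geminate; the first /d/ deletes. /rr/ is a geminate; the first /r/ deletes. → [gietenodeegler].

vriujihjarogaom, ripaxuwu, kipedaxiwe, gietenodeegler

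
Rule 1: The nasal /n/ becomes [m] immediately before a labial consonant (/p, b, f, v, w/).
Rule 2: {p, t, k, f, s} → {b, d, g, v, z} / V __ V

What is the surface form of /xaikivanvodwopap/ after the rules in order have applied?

xaigivamvodwobap

Rule 1 (nasal place assimilation): /n/ precedes the labial consonant /v/, so it assimilates in place to [m]. /xaikivanvodwopap/ → xaikivamvodwopap.
Rule 2 (intervocalic voicing): /k/ is a voiceless obstruent between vowels /i/ and /i/, so it voices to [g]. /p/ is a voiceless obstruent between vowels /o/ and /a/, so it voices to [b]. /xaikivamvodwopap/ → xaigivamvodwobap.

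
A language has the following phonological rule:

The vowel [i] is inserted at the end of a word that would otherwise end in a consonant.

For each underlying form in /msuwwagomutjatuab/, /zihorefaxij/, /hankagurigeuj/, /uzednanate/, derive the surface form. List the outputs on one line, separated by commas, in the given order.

msuwwagomutjatuabi, zihorefaxiji, hankagurigeuji, uzednanate

/msuwwagomutjatuab/: the form ends in the consonant /b/, so [i] is inserted word-finally. → [msuwwagomutjatuabi].
/zihorefaxij/: the form ends in the consonant /j/, so [i] is inserted word-finally. → [zihorefaxiji].
/hankagurigeuj/: the form ends in the consonant /j/, so [i] is inserted word-finally. → [hankagurigeuji].
/uzednanate/: the rule's environment is not met; surfaces unchanged as [uzednanate].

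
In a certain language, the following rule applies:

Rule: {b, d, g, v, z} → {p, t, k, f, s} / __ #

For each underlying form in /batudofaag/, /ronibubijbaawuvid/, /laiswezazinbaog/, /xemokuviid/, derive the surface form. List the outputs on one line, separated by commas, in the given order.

batudofaak, ronibubijbaawuvit, laiswezazinbaok, xemokuviit

/batudofaag/: /g/ is a voiced obstruent in word-final position, so it devoices to [k]. → [batudofaak].
/ronibubijbaawuvid/: /d/ is a voiced obstruent in word-final position, so it devoices to [t]. → [ronibubijbaawuvit].
/laiswezazinbaog/: /g/ is a voiced obstruent in word-final position, so it devoices to [k]. → [laiswezazinbaok].
/xemokuviid/: /d/ is a voiced obstruent in word-final position, so it devoices to [t]. → [xemokuviit].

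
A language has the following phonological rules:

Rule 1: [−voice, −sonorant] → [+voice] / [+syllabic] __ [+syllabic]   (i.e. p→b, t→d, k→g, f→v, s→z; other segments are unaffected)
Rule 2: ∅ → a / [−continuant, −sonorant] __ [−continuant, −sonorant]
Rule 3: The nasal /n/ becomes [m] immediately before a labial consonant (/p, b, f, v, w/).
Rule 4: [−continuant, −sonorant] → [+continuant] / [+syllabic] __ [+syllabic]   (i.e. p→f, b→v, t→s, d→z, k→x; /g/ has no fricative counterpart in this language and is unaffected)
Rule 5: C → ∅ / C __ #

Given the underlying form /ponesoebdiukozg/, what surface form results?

ponezoevaziugoz

Rule 1 (intervocalic voicing): /s/ is a voiceless obstruent between vowels /e/ and /o/, so it voices to [z]. /k/ is a voiceless obstruent between vowels /u/ and /o/, so it voices to [g]. /ponesoebdiukozg/ → ponezoebdiugozg.
Rule 2 (stop-cluster a-epenthesis): /b/ and /d/ form a stop–stop cluster, so [a] is inserted between them. /ponezoebdiugozg/ → ponezoebadiugozg.
Rule 3 (nasal place assimilation): no segment meets the environment; /ponezoebadiugozg/ is unchanged.
Rule 4 (intervocalic spirantization): /b/ is a stop between vowels /e/ and /a/, so it spirantizes to the fricative [v]. /d/ is a stop between vowels /a/ and /i/, so it spirantizes to the fricative [z]. /ponezoebadiugozg/ → ponezoevaziugozg.
Rule 5 (final cluster simplification): /g/ is the second consonant of a word-final cluster /zg/, so it deletes. /ponezoevaziugozg/ → ponezoevaziugoz.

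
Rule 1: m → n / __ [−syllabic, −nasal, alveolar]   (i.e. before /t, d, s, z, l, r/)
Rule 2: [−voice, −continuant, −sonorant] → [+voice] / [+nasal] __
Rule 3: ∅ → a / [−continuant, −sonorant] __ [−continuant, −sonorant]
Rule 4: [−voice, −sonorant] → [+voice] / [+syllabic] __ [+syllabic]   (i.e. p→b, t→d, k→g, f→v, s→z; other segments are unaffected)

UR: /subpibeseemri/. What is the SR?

subabibezeenri

Rule 1 (nasal place assimilation): /m/ precedes the alveolar consonant /r/, so it assimilates in place to [n]. /subpibeseemri/ → subpibeseenri.
Rule 2 (post-nasal voicing): no segment meets the environment; /subpibeseenri/ is unchanged.
Rule 3 (stop-cluster a-epenthesis): /b/ and /p/ form a stop–stop cluster, so [a] is inserted between them. /subpibeseenri/ → subapibeseenri.
Rule 4 (intervocalic voicing): /p/ is a voiceless obstruent between vowels /a/ and /i/, so it voices to [b]. /s/ is a voiceless obstruent between vowels /e/ and /e/, so it voices to [z]. /subapibeseenri/ → subabibezeenri.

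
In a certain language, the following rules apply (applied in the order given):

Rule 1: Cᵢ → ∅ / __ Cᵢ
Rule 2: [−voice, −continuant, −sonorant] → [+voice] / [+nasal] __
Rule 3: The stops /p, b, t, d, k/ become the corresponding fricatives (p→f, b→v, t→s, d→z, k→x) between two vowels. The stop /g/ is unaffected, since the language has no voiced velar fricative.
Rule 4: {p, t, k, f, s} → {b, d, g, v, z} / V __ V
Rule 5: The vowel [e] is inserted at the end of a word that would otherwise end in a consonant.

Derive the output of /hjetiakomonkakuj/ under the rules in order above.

Rule 1 (degemination): no segment meets the environment; /hjetiakomonkakuj/ is unchanged.
Rule 2 (post-nasal voicing): /k/ is a voiceless stop immediately after the nasal /n/, so it voices to [g]. /hjetiakomonkakuj/ → hjetiakomongakuj.
Rule 3 (intervocalic spirantization): /t/ is a stop between vowels /e/ and /i/, so it spirantizes to the fricative [s]. /k/ is a stop between vowels /a/ and /o/, so it spirantizes to the fricative [x]. /k/ is a stop between vowels /a/ and /u/, so it spirantizes to the fricative [x]. /hjetiakomongakuj/ → hjesiaxomongaxuj.
Rule 4 (intervocalic voicing): /s/ is a voiceless obstruent between vowels /e/ and /i/, so it voices to [z]. /hjesiaxomongaxuj/ → hjeziaxomongaxuj.
Rule 5 (final e-epenthesis): the form ends in the consonant /j/, so [e] is inserted word-finally. /hjeziaxomongaxuj/ → hjeziaxomongaxuje.

hjeziaxomongaxuje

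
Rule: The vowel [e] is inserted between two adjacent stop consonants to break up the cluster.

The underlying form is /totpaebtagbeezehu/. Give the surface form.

totepaebetagebeezehu

/t/ and /p/ form a stop–stop cluster, so [e] is inserted between them.
/b/ and /t/ form a stop–stop cluster, so [e] is inserted between them.
/g/ and /b/ form a stop–stop cluster, so [e] is inserted between them.
Surface form: [totepaebetagebeezehu].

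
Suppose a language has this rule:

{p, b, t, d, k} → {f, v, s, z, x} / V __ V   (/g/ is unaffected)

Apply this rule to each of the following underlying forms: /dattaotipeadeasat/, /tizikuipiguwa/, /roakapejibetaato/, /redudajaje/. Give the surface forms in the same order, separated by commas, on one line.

/dattaotipeadeasat/: /t/ is a stop between vowels /o/ and /i/, so it spirantizes to the fricative [s]. /p/ is a stop between vowels /i/ and /e/, so it spirantizes to the fricative [f]. /d/ is a stop between vowels /a/ and /e/, so it spirantizes to the fricative [z]. → [dattaosifeazeasat].
/tizikuipiguwa/: /k/ is a stop between vowels /i/ and /u/, so it spirantizes to the fricative [x]. /p/ is a stop between vowels /i/ and /i/, so it spirantizes to the fricative [f]. → [tizixuifiguwa].
/roakapejibetaato/: /k/ is a stop between vowels /a/ and /a/, so it spirantizes to the fricative [x]. /p/ is a stop between vowels /a/ and /e/, so it spirantizes to the fricative [f]. /b/ is a stop between vowels /i/ and /e/, so it spirantizes to the fricative [v]. /t/ is a stop between vowels /e/ and /a/, so it spirantizes to the fricative [s]. /t/ is a stop between vowels /a/ and /o/, so it spirantizes to the fricative [s]. → [roaxafejivesaaso].
/redudajaje/: /d/ is a stop between vowels /e/ and /u/, so it spirantizes to the fricative [z]. /d/ is a stop between vowels /u/ and /a/, so it spirantizes to the fricative [z]. → [rezuzajaje].

dattaosifeazeasat, tizixuifiguwa, roaxafejivesaaso, rezuzajaje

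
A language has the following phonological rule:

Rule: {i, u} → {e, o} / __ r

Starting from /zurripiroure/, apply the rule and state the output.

zorriperoore

Scanning /zurripiroure/: /u/ is a high vowel immediately before /r/, so it lowers to [o]; /i/ at position 5 is not in the conditioning environment; /i/ is a high vowel immediately before /r/, so it lowers to [e]; /u/ is a high vowel immediately before /r/, so it lowers to [o].
Result: [zorriperoore].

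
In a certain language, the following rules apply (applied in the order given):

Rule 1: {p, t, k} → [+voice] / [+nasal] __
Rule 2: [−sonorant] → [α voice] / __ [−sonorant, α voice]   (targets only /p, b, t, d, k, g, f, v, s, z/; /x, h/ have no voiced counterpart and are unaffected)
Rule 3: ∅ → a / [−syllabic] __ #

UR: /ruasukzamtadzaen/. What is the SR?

ruasugzamdadzaena

Rule 1 (post-nasal voicing): /t/ is a voiceless stop immediately after the nasal /m/, so it voices to [d]. /ruasukzamtadzaen/ → ruasukzamdadzaen.
Rule 2 (regressive voicing assimilation): /k/ precedes the voiced obstruent /z/, so it voices to [g] by assimilation. /ruasukzamdadzaen/ → ruasugzamdadzaen.
Rule 3 (final a-epenthesis): the form ends in the consonant /n/, so [a] is inserted word-finally. /ruasugzamdadzaen/ → ruasugzamdadzaena.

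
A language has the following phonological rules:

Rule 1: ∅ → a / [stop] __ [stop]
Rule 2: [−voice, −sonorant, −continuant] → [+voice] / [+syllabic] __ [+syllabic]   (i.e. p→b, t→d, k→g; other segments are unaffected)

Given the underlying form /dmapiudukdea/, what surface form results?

Rule 1 (stop-cluster a-epenthesis): /k/ and /d/ form a stop–stop cluster, so [a] is inserted between them. /dmapiudukdea/ → dmapiudukadea.
Rule 2 (intervocalic voicing): /p/ is a voiceless stop between vowels /a/ and /i/, so it voices to [b]. /k/ is a voiceless stop between vowels /u/ and /a/, so it voices to [g]. /dmapiudukadea/ → dmabiudugadea.

dmabiudugadea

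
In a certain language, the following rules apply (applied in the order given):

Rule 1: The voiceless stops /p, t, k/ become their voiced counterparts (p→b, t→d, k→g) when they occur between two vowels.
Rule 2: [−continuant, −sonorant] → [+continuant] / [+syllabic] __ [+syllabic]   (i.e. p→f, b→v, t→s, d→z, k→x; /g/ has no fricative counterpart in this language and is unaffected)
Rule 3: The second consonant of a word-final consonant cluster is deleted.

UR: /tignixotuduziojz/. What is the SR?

tignixozuzuzioj

Rule 1 (intervocalic voicing): /t/ is a voiceless stop between vowels /o/ and /u/, so it voices to [d]. /tignixotuduziojz/ → tignixoduduziojz.
Rule 2 (intervocalic spirantization): /d/ is a stop between vowels /o/ and /u/, so it spirantizes to the fricative [z]. /d/ is a stop between vowels /u/ and /u/, so it spirantizes to the fricative [z]. /tignixoduduziojz/ → tignixozuzuziojz.
Rule 3 (final cluster simplification): /z/ is the second consonant of a word-final cluster /jz/, so it deletes. /tignixozuzuziojz/ → tignixozuzuzioj.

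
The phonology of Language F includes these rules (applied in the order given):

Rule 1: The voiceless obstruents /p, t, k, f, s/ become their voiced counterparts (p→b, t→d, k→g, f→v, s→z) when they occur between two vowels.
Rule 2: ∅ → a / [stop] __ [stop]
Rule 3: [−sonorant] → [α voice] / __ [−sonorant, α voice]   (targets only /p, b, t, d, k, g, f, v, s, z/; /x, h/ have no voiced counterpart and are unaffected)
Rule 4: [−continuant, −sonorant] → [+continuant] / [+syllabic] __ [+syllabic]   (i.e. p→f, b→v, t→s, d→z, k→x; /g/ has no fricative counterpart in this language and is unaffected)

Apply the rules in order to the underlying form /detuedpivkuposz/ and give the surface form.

Rule 1 (intervocalic voicing): /t/ is a voiceless obstruent between vowels /e/ and /u/, so it voices to [d]. /p/ is a voiceless obstruent between vowels /u/ and /o/, so it voices to [b]. /detuedpivkuposz/ → deduedpivkubosz.
Rule 2 (stop-cluster a-epenthesis): /d/ and /p/ form a stop–stop cluster, so [a] is inserted between them. /deduedpivkubosz/ → deduedapivkubosz.
Rule 3 (regressive voicing assimilation): /v/ precedes the voiceless obstruent /k/, so it devoices to [f] by assimilation. /s/ precedes the voiced obstruent /z/, so it voices to [z] by assimilation. /deduedapivkubosz/ → deduedapifkubozz.
Rule 4 (intervocalic spirantization): /d/ is a stop between vowels /e/ and /u/, so it spirantizes to the fricative [z]. /d/ is a stop between vowels /e/ and /a/, so it spirantizes to the fricative [z]. /p/ is a stop between vowels /a/ and /i/, so it spirantizes to the fricative [f]. /b/ is a stop between vowels /u/ and /o/, so it spirantizes to the fricative [v]. /deduedapifkubozz/ → dezuezafifkuvozz.

dezuezafifkuvozz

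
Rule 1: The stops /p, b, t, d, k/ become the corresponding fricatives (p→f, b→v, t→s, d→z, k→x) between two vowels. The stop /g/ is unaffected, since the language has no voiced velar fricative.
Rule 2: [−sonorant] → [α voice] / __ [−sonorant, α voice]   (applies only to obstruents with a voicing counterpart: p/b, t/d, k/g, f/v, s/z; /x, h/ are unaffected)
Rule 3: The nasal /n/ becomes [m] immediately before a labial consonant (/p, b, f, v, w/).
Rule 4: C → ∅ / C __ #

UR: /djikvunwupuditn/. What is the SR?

djigvumwufuzit

Rule 1 (intervocalic spirantization): /p/ is a stop between vowels /u/ and /u/, so it spirantizes to the fricative [f]. /d/ is a stop between vowels /u/ and /i/, so it spirantizes to the fricative [z]. /djikvunwupuditn/ → djikvunwufuzitn.
Rule 2 (regressive voicing assimilation): /k/ precedes the voiced obstruent /v/, so it voices to [g] by assimilation. /djikvunwufuzitn/ → djigvunwufuzitn.
Rule 3 (nasal place assimilation): /n/ precedes the labial consonant /w/, so it assimilates in place to [m]. /djigvunwufuzitn/ → djigvumwufuzitn.
Rule 4 (final cluster simplification): /n/ is the second consonant of a word-final cluster /tn/, so it deletes. /djigvumwufuzitn/ → djigvumwufuzit.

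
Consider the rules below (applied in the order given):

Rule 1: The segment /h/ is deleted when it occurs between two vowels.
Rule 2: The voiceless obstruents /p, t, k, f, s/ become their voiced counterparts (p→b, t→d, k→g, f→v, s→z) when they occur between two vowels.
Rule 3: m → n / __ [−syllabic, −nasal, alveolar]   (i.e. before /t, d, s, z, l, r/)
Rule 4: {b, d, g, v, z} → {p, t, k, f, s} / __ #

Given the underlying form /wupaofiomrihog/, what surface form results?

Rule 1 (intervocalic h-deletion): /h/ occurs between vowels /i/ and /o/, so it deletes. /wupaofiomrihog/ → wupaofiomriog.
Rule 2 (intervocalic voicing): /p/ is a voiceless obstruent between vowels /u/ and /a/, so it voices to [b]. /f/ is a voiceless obstruent between vowels /o/ and /i/, so it voices to [v]. /wupaofiomriog/ → wubaoviomriog.
Rule 3 (nasal place assimilation): /m/ precedes the alveolar consonant /r/, so it assimilates in place to [n]. /wubaoviomriog/ → wubaovionriog.
Rule 4 (final devoicing): /g/ is a voiced obstruent in word-final position, so it devoices to [k]. /wubaovionriog/ → wubaovionriok.

wubaovionriok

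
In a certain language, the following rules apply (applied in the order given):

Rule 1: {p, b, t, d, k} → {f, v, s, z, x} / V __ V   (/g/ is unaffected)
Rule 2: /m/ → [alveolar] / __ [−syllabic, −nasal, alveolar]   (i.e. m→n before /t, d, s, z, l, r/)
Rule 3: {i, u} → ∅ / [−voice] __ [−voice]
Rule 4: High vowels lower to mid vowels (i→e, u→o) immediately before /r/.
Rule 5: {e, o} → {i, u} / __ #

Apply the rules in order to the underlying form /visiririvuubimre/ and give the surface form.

visererivuuvinri

Rule 1 (intervocalic spirantization): /b/ is a stop between vowels /u/ and /i/, so it spirantizes to the fricative [v]. /visiririvuubimre/ → visiririvuuvimre.
Rule 2 (nasal place assimilation): /m/ precedes the alveolar consonant /r/, so it assimilates in place to [n]. /visiririvuuvimre/ → visiririvuuvinre.
Rule 3 (high vowel syncope): no segment meets the environment; /visiririvuuvinre/ is unchanged.
Rule 4 (pre-rhotic lowering): /i/ is a high vowel immediately before /r/, so it lowers to [e]. /i/ is a high vowel immediately before /r/, so it lowers to [e]. /visiririvuuvinre/ → visererivuuvinre.
Rule 5 (final vowel raising): /e/ is a mid vowel in word-final position, so it raises to [i]. /visererivuuvinre/ → visererivuuvinri.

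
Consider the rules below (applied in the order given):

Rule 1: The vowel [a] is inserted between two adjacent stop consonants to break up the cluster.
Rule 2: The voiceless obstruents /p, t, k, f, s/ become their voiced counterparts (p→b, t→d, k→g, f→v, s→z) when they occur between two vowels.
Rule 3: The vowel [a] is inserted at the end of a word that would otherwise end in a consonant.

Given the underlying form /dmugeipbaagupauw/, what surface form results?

Rule 1 (stop-cluster a-epenthesis): /p/ and /b/ form a stop–stop cluster, so [a] is inserted between them. /dmugeipbaagupauw/ → dmugeipabaagupauw.
Rule 2 (intervocalic voicing): /p/ is a voiceless obstruent between vowels /i/ and /a/, so it voices to [b]. /p/ is a voiceless obstruent between vowels /u/ and /a/, so it voices to [b]. /dmugeipabaagupauw/ → dmugeibabaagubauw.
Rule 3 (final a-epenthesis): the form ends in the consonant /w/, so [a] is inserted word-finally. /dmugeibabaagubauw/ → dmugeibabaagubauwa.

dmugeibabaagubauwa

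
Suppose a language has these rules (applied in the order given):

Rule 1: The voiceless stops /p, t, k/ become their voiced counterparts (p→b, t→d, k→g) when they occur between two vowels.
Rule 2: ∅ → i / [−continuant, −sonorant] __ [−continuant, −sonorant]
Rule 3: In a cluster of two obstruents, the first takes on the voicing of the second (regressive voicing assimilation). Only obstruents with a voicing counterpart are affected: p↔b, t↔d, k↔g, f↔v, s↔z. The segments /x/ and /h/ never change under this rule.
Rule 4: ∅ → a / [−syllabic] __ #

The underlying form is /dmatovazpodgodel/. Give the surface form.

dmadovaspodigodela

Rule 1 (intervocalic voicing): /t/ is a voiceless stop between vowels /a/ and /o/, so it voices to [d]. /dmatovazpodgodel/ → dmadovazpodgodel.
Rule 2 (stop-cluster i-epenthesis): /d/ and /g/ form a stop–stop cluster, so [i] is inserted between them. /dmadovazpodgodel/ → dmadovazpodigodel.
Rule 3 (regressive voicing assimilation): /z/ precedes the voiceless obstruent /p/, so it devoices to [s] by assimilation. /dmadovazpodigodel/ → dmadovaspodigodel.
Rule 4 (final a-epenthesis): the form ends in the consonant /l/, so [a] is inserted word-finally. /dmadovaspodigodel/ → dmadovaspodigodela.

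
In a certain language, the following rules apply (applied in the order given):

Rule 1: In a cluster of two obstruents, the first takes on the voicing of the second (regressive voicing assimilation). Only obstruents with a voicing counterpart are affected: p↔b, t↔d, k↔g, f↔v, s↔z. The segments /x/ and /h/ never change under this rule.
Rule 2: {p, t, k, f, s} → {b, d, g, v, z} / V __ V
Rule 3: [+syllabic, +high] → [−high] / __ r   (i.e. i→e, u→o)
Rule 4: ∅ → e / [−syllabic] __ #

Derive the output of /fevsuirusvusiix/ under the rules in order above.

Rule 1 (regressive voicing assimilation): /v/ precedes the voiceless obstruent /s/, so it devoices to [f] by assimilation. /s/ precedes the voiced obstruent /v/, so it voices to [z] by assimilation. /fevsuirusvusiix/ → fefsuiruzvusiix.
Rule 2 (intervocalic voicing): /s/ is a voiceless obstruent between vowels /u/ and /i/, so it voices to [z]. /fefsuiruzvusiix/ → fefsuiruzvuziix.
Rule 3 (pre-rhotic lowering): /i/ is a high vowel immediately before /r/, so it lowers to [e]. /fefsuiruzvuziix/ → fefsueruzvuziix.
Rule 4 (final e-epenthesis): the form ends in the consonant /x/, so [e] is inserted word-finally. /fefsueruzvuziix/ → fefsueruzvuziixe.

fefsueruzvuziixe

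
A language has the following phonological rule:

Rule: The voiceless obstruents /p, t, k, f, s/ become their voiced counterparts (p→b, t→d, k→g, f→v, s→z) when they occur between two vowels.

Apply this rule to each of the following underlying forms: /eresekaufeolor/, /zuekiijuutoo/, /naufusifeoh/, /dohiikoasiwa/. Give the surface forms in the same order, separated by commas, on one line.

/eresekaufeolor/: /s/ is a voiceless obstruent between vowels /e/ and /e/, so it voices to [z]. /k/ is a voiceless obstruent between vowels /e/ and /a/, so it voices to [g]. /f/ is a voiceless obstruent between vowels /u/ and /e/, so it voices to [v]. → [erezegauveolor].
/zuekiijuutoo/: /k/ is a voiceless obstruent between vowels /e/ and /i/, so it voices to [g]. /t/ is a voiceless obstruent between vowels /u/ and /o/, so it voices to [d]. → [zuegiijuudoo].
/naufusifeoh/: /f/ is a voiceless obstruent between vowels /u/ and /u/, so it voices to [v]. /s/ is a voiceless obstruent between vowels /u/ and /i/, so it voices to [z]. /f/ is a voiceless obstruent between vowels /i/ and /e/, so it voices to [v]. → [nauvuziveoh].
/dohiikoasiwa/: /k/ is a voiceless obstruent between vowels /i/ and /o/, so it voices to [g]. /s/ is a voiceless obstruent between vowels /a/ and /i/, so it voices to [z]. → [dohiigoaziwa].

erezegauveolor, zuegiijuudoo, nauvuziveoh, dohiigoaziwa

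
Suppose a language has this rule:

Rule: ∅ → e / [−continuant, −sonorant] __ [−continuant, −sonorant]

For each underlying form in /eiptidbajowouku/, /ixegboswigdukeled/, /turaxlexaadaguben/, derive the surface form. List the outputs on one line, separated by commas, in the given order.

/eiptidbajowouku/: /p/ and /t/ form a stop–stop cluster, so [e] is inserted between them. /d/ and /b/ form a stop–stop cluster, so [e] is inserted between them. → [eipetidebajowouku].
/ixegboswigdukeled/: /g/ and /b/ form a stop–stop cluster, so [e] is inserted between them. /g/ and /d/ form a stop–stop cluster, so [e] is inserted between them. → [ixegeboswigedukeled].
/turaxlexaadaguben/: the rule's environment is not met; surfaces unchanged as [turaxlexaadaguben].

eipetidebajowouku, ixegeboswigedukeled, turaxlexaadaguben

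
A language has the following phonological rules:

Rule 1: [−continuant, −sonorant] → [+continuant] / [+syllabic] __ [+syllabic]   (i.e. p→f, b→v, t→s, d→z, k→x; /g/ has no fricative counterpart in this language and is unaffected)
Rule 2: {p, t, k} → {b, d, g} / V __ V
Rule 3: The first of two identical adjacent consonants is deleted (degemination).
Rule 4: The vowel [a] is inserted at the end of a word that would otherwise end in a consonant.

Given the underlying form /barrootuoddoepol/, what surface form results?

Rule 1 (intervocalic spirantization): /t/ is a stop between vowels /o/ and /u/, so it spirantizes to the fricative [s]. /p/ is a stop between vowels /e/ and /o/, so it spirantizes to the fricative [f]. /barrootuoddoepol/ → barroosuoddoefol.
Rule 2 (intervocalic voicing): no segment meets the environment; /barroosuoddoefol/ is unchanged.
Rule 3 (degemination): /rr/ is a geminate; the first /r/ deletes. /dd/ is a geminate; the first /d/ deletes. /barroosuoddoefol/ → baroosuodoefol.
Rule 4 (final a-epenthesis): the form ends in the consonant /l/, so [a] is inserted word-finally. /baroosuodoefol/ → baroosuodoefola.

baroosuodoefola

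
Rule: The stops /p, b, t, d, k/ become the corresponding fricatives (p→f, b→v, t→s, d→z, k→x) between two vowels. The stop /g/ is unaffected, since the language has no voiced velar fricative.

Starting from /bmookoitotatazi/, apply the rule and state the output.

bmooxoisosasazi

/k/ is a stop between vowels /o/ and /o/, so it spirantizes to the fricative [x].
/t/ is a stop between vowels /i/ and /o/, so it spirantizes to the fricative [s].
/t/ is a stop between vowels /o/ and /a/, so it spirantizes to the fricative [s].
/t/ is a stop between vowels /a/ and /a/, so it spirantizes to the fricative [s].
Surface form: [bmooxoisosasazi].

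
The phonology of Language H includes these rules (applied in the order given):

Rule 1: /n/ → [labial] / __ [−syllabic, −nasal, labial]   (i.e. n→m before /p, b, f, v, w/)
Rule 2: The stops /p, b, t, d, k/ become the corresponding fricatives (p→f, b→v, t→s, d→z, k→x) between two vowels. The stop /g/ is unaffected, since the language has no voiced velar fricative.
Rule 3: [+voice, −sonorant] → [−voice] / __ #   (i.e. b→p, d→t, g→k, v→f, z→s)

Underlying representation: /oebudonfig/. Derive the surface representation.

Rule 1 (nasal place assimilation): /n/ precedes the labial consonant /f/, so it assimilates in place to [m]. /oebudonfig/ → oebudomfig.
Rule 2 (intervocalic spirantization): /b/ is a stop between vowels /e/ and /u/, so it spirantizes to the fricative [v]. /d/ is a stop between vowels /u/ and /o/, so it spirantizes to the fricative [z]. /oebudomfig/ → oevuzomfig.
Rule 3 (final devoicing): /g/ is a voiced obstruent in word-final position, so it devoices to [k]. /oevuzomfig/ → oevuzomfik.

oevuzomfik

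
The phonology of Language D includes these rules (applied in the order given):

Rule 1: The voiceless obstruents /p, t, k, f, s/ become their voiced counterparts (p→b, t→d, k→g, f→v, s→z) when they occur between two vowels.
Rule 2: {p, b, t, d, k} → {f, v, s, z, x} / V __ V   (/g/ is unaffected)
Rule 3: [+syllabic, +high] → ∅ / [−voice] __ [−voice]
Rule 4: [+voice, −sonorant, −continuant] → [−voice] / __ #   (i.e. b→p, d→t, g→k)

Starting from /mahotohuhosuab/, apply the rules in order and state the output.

Rule 1 (intervocalic voicing): /t/ is a voiceless obstruent between vowels /o/ and /o/, so it voices to [d]. /s/ is a voiceless obstruent between vowels /o/ and /u/, so it voices to [z]. /mahotohuhosuab/ → mahodohuhozuab.
Rule 2 (intervocalic spirantization): /d/ is a stop between vowels /o/ and /o/, so it spirantizes to the fricative [z]. /mahodohuhozuab/ → mahozohuhozuab.
Rule 3 (high vowel syncope): /u/ is a high vowel flanked by voiceless consonants /h/ and /h/, so it deletes. /mahozohuhozuab/ → mahozohhozuab.
Rule 4 (final devoicing): /b/ is a voiced stop in word-final position, so it devoices to [p]. /mahozohhozuab/ → mahozohhozuap.

mahozohhozuap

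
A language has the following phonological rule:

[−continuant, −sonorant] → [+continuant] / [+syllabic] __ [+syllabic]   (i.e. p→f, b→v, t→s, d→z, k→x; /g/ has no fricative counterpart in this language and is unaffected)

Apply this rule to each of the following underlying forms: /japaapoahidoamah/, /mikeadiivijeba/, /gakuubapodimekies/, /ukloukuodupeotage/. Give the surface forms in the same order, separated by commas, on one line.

jafaafoahizoamah, mixeaziivijeva, gaxuuvafozimexies, uklouxuozufeosage

/japaapoahidoamah/: /p/ is a stop between vowels /a/ and /a/, so it spirantizes to the fricative [f]. /p/ is a stop between vowels /a/ and /o/, so it spirantizes to the fricative [f]. /d/ is a stop between vowels /i/ and /o/, so it spirantizes to the fricative [z]. → [jafaafoahizoamah].
/mikeadiivijeba/: /k/ is a stop between vowels /i/ and /e/, so it spirantizes to the fricative [x]. /d/ is a stop between vowels /a/ and /i/, so it spirantizes to the fricative [z]. /b/ is a stop between vowels /e/ and /a/, so it spirantizes to the fricative [v]. → [mixeaziivijeva].
/gakuubapodimekies/: /k/ is a stop between vowels /a/ and /u/, so it spirantizes to the fricative [x]. /b/ is a stop between vowels /u/ and /a/, so it spirantizes to the fricative [v]. /p/ is a stop between vowels /a/ and /o/, so it spirantizes to the fricative [f]. /d/ is a stop between vowels /o/ and /i/, so it spirantizes to the fricative [z]. /k/ is a stop between vowels /e/ and /i/, so it spirantizes to the fricative [x]. → [gaxuuvafozimexies].
/ukloukuodupeotage/: /k/ is a stop between vowels /u/ and /u/, so it spirantizes to the fricative [x]. /d/ is a stop between vowels /o/ and /u/, so it spirantizes to the fricative [z]. /p/ is a stop between vowels /u/ and /e/, so it spirantizes to the fricative [f]. /t/ is a stop between vowels /o/ and /a/, so it spirantizes to the fricative [s]. → [uklouxuozufeosage].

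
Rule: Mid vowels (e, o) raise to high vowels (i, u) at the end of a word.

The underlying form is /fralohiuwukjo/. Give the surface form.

fralohiuwukju

Scanning /fralohiuwukjo/: /o/ at position 5 is not in the conditioning environment; /o/ is a mid vowel in word-final position, so it raises to [u].
Result: [fralohiuwukju].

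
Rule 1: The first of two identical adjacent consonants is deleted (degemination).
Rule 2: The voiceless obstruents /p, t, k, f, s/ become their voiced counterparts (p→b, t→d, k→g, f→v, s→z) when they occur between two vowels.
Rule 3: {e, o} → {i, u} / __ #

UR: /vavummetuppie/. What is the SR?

Rule 1 (degemination): /mm/ is a geminate; the first /m/ deletes. /pp/ is a geminate; the first /p/ deletes. /vavummetuppie/ → vavumetupie.
Rule 2 (intervocalic voicing): /t/ is a voiceless obstruent between vowels /e/ and /u/, so it voices to [d]. /p/ is a voiceless obstruent between vowels /u/ and /i/, so it voices to [b]. /vavumetupie/ → vavumedubie.
Rule 3 (final vowel raising): /e/ is a mid vowel in word-final position, so it raises to [i]. /vavumedubie/ → vavumedubii.

vavumedubii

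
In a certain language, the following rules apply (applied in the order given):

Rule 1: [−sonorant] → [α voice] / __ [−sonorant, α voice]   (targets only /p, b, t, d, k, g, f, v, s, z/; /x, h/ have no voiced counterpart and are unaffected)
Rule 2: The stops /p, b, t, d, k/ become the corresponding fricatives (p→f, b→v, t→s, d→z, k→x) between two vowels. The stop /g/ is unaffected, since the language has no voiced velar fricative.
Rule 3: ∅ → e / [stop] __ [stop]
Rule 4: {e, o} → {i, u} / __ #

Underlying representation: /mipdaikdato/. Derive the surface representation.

Rule 1 (regressive voicing assimilation): /p/ precedes the voiced obstruent /d/, so it voices to [b] by assimilation. /k/ precedes the voiced obstruent /d/, so it voices to [g] by assimilation. /mipdaikdato/ → mibdaigdato.
Rule 2 (intervocalic spirantization): /t/ is a stop between vowels /a/ and /o/, so it spirantizes to the fricative [s]. /mibdaigdato/ → mibdaigdaso.
Rule 3 (stop-cluster e-epenthesis): /b/ and /d/ form a stop–stop cluster, so [e] is inserted between them. /g/ and /d/ form a stop–stop cluster, so [e] is inserted between them. /mibdaigdaso/ → mibedaigedaso.
Rule 4 (final vowel raising): /o/ is a mid vowel in word-final position, so it raises to [u]. /mibedaigedaso/ → mibedaigedasu.

mibedaigedasu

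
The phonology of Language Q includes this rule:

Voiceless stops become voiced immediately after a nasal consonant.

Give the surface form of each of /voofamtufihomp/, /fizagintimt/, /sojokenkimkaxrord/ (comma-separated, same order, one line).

/voofamtufihomp/: /t/ is a voiceless stop immediately after the nasal /m/, so it voices to [d]. /p/ is a voiceless stop immediately after the nasal /m/, so it voices to [b]. → [voofamdufihomb].
/fizagintimt/: /t/ is a voiceless stop immediately after the nasal /n/, so it voices to [d]. /t/ is a voiceless stop immediately after the nasal /m/, so it voices to [d]. → [fizagindimd].
/sojokenkimkaxrord/: /k/ is a voiceless stop immediately after the nasal /n/, so it voices to [g]. /k/ is a voiceless stop immediately after the nasal /m/, so it voices to [g]. → [sojokengimgaxrord].

voofamdufihomb, fizagindimd, sojokengimgaxrord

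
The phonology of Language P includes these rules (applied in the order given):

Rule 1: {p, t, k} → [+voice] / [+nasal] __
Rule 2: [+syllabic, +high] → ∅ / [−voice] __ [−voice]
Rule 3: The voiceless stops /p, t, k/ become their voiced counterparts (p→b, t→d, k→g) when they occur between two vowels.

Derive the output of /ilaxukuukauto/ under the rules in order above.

ilaxkuugaudo

Rule 1 (post-nasal voicing): no segment meets the environment; /ilaxukuukauto/ is unchanged.
Rule 2 (high vowel syncope): /u/ is a high vowel flanked by voiceless consonants /x/ and /k/, so it deletes. /ilaxukuukauto/ → ilaxkuukauto.
Rule 3 (intervocalic voicing): /k/ is a voiceless stop between vowels /u/ and /a/, so it voices to [g]. /t/ is a voiceless stop between vowels /u/ and /o/, so it voices to [d]. /ilaxkuukauto/ → ilaxkuugaudo.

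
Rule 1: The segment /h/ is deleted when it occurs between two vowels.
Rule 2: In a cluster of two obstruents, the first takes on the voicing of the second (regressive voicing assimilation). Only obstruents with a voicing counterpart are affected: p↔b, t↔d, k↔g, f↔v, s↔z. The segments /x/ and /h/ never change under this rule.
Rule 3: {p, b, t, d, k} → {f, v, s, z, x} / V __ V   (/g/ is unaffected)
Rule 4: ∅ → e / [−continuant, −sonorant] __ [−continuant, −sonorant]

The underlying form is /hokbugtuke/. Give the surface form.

Rule 1 (intervocalic h-deletion): no segment meets the environment; /hokbugtuke/ is unchanged.
Rule 2 (regressive voicing assimilation): /k/ precedes the voiced obstruent /b/, so it voices to [g] by assimilation. /g/ precedes the voiceless obstruent /t/, so it devoices to [k] by assimilation. /hokbugtuke/ → hogbuktuke.
Rule 3 (intervocalic spirantization): /k/ is a stop between vowels /u/ and /e/, so it spirantizes to the fricative [x]. /hogbuktuke/ → hogbuktuxe.
Rule 4 (stop-cluster e-epenthesis): /g/ and /b/ form a stop–stop cluster, so [e] is inserted between them. /k/ and /t/ form a stop–stop cluster, so [e] is inserted between them. /hogbuktuxe/ → hogebuketuxe.

hogebuketuxe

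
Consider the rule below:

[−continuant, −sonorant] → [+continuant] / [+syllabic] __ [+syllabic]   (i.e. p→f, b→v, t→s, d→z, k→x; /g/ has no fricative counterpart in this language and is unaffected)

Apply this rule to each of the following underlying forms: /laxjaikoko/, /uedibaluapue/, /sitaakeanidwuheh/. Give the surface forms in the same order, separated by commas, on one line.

laxjaixoxo, uezivaluafue, sisaaxeanidwuheh

/laxjaikoko/: /k/ is a stop between vowels /i/ and /o/, so it spirantizes to the fricative [x]. /k/ is a stop between vowels /o/ and /o/, so it spirantizes to the fricative [x]. → [laxjaixoxo].
/uedibaluapue/: /d/ is a stop between vowels /e/ and /i/, so it spirantizes to the fricative [z]. /b/ is a stop between vowels /i/ and /a/, so it spirantizes to the fricative [v]. /p/ is a stop between vowels /a/ and /u/, so it spirantizes to the fricative [f]. → [uezivaluafue].
/sitaakeanidwuheh/: /t/ is a stop between vowels /i/ and /a/, so it spirantizes to the fricative [s]. /k/ is a stop between vowels /a/ and /e/, so it spirantizes to the fricative [x]. → [sisaaxeanidwuheh].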